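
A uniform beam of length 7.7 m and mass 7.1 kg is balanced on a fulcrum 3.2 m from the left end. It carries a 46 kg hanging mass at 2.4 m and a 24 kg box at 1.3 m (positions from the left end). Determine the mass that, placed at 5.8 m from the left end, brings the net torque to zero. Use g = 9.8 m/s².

Choose the fulcrum (at 3.2 m from the left end) as the axis so the support reaction has zero arm there.
Beam weight: 7.1 × 9.8 = 69.58 N down at 3.85 m → arm 0.65 m, τ = 69.58 × 0.65 = 45.23 N·m clockwise.
Hanging mass: 46 × 9.8 = 450.8 N down at 2.4 m → arm 0.8 m, τ = 450.8 × 0.8 = 360.6 N·m counterclockwise.
Box: 24 × 9.8 = 235.2 N down at 1.3 m → arm 1.9 m, τ = 235.2 × 1.9 = 446.9 N·m counterclockwise.
Net moment of known loads = 762.3 N·m counterclockwise.
An unknown mass m at 5.8 m has arm 2.6 m; its moment is m·g·2.6 clockwise.
Στ = 0 ⇒ m × 9.8 × 2.6 = 762.3 ⇒ m = 762.3 / (9.8 × 2.6) = 29.9 kg.

m ≈ 29.9 kg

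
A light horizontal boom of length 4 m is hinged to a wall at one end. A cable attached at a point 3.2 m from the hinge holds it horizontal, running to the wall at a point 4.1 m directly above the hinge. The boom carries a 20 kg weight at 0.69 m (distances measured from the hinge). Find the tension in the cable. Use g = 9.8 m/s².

T ≈ 53.6 N

Choose the hinge as the axis so the unknown hinge reaction has zero arm there.
Weight: 20 × 9.8 = 196 N down at 0.69 m → arm 0.69 m, τ = 196 × 0.69 = 135.2 N·m clockwise.
Total clockwise load moment = 135.2 N·m.
The cable tension T acts at 3.2 m; only its component perpendicular to the boom, T sinθ, produces torque. sinθ = h/√(h²+d²) = 4.1/√(4.1²+3.2²) = 0.7883.
Στ = 0 ⇒ T × 3.2 × 0.7883 = 135.2 ⇒ T = 135.2 / 2.523 = 53.6 N.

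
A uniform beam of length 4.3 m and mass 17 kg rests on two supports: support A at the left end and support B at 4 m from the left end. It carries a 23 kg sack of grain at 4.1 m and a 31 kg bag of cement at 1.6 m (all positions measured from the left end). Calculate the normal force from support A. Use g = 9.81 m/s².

R_A ≈ 254 N

Take moments about support B.
Beam weight: 17 × 9.81 = 166.8 N down at 2.15 m → arm 1.85 m, τ = 166.8 × 1.85 = 308.6 N·m counterclockwise.
Sack of grain: 23 × 9.81 = 225.6 N down at 4.1 m → arm 0.1 m, τ = 225.6 × 0.1 = 22.56 N·m clockwise.
Bag of cement: 31 × 9.81 = 304.1 N down at 1.6 m → arm 2.4 m, τ = 304.1 × 2.4 = 729.8 N·m counterclockwise.
Net load moment about support B = 1016 N·m counterclockwise.
Reaction R at support A is upward at 0 m, arm 4 m → moment R × 4 clockwise.
Στ = 0 ⇒ R × 4 = 1016 ⇒ R = 254 N.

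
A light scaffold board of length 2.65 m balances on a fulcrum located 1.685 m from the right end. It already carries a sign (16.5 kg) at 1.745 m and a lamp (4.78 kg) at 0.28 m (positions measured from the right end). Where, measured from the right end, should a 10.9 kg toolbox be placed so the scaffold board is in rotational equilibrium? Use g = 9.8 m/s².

Taking torques about the fulcrum (at 1.685 m from the right end):
Sign: 16.5 × 9.8 = 161.7 N down at 1.745 m → arm 0.06 m, τ = 161.7 × 0.06 = 9.702 N·m counterclockwise.
Lamp: 4.78 × 9.8 = 46.84 N down at 0.28 m → arm 1.405 m, τ = 46.84 × 1.405 = 65.81 N·m clockwise.
Net moment of existing loads = 56.11 N·m clockwise.
The toolbox weighs 10.9 × 9.8 = 106.8 N and must supply an equal counterclockwise moment, so its lever arm about the fulcrum is 56.11 / 106.8 = 0.525 m.
That puts it at 1.685 + 0.525 = 2.21 m from the right end.

x ≈ 2.21 m from the right end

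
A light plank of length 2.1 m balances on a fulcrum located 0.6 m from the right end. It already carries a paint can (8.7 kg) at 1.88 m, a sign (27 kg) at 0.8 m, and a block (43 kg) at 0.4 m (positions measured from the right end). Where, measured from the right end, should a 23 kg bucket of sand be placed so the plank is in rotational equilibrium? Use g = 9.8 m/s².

x ≈ 0.255 m from the right end

Choose the fulcrum (at 0.6 m from the right end) as the axis so the support reaction has zero arm there.
Paint can: 8.7 × 9.8 = 85.26 N down at 1.88 m → arm 1.28 m, τ = 85.26 × 1.28 = 109.1 N·m counterclockwise.
Sign: 27 × 9.8 = 264.6 N down at 0.8 m → arm 0.2 m, τ = 264.6 × 0.2 = 52.92 N·m counterclockwise.
Block: 43 × 9.8 = 421.4 N down at 0.4 m → arm 0.2 m, τ = 421.4 × 0.2 = 84.28 N·m clockwise.
Net moment of existing loads = 77.74 N·m counterclockwise.
The bucket of sand weighs 23 × 9.8 = 225.4 N and must supply an equal clockwise moment, so its lever arm about the fulcrum is 77.74 / 225.4 = 0.345 m.
That puts it at 0.6 − 0.345 = 0.255 m from the right end.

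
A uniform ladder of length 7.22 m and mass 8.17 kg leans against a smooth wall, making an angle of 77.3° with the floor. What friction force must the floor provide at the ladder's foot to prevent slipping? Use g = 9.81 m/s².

f ≈ 9.03 N

Sum moments about the foot of the ladder (the floor normal and friction both act there and drop out).
Ladder weight 8.17×9.81 = 80.15 N acts at 3.61 m along the ladder; its horizontal arm is 3.61·cos77.3° = 0.7936 m → τ = 63.61 N·m clockwise.
Wall normal N acts horizontally at the top; its moment arm is the height L sinθ = 7.22·sin77.3° = 7.043 m, counterclockwise.
Στ = 0 ⇒ N × 7.043 = 63.61 ⇒ N = 9.03 N.
ΣFx = 0: friction at the foot balances the wall's push, so f = N_wall = 9.03 N.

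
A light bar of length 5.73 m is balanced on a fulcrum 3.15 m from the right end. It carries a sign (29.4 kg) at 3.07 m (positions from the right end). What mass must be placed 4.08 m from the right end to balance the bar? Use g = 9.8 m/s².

Take moments about the fulcrum (at 3.15 m from the right end).
Sign: 29.4 × 9.8 = 288.1 N down at 3.07 m → arm 0.08 m, τ = 288.1 × 0.08 = 23.05 N·m clockwise.
Net moment of known loads = 23.05 N·m clockwise.
An unknown mass m at 4.08 m has arm 0.93 m; its moment is m·g·0.93 counterclockwise.
Στ = 0 ⇒ m × 9.8 × 0.93 = 23.05 ⇒ m = 23.05 / (9.8 × 0.93) = 2.53 kg.

m ≈ 2.53 kg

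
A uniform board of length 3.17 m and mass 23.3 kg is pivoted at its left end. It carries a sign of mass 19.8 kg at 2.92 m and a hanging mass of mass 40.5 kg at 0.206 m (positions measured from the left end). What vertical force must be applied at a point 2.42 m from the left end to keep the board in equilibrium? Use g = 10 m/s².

Take moments about the left end.
Beam weight: 23.3 × 10 = 233 N down at 1.585 m → arm 1.585 m, τ = 233 × 1.585 = 369.3 N·m clockwise.
Sign: 19.8 × 10 = 198 N down at 2.92 m → arm 2.92 m, τ = 198 × 2.92 = 578.2 N·m clockwise.
Hanging mass: 40.5 × 10 = 405 N down at 0.206 m → arm 0.206 m, τ = 405 × 0.206 = 83.43 N·m clockwise.
Net moment of the loads = 1031 N·m clockwise.
The upward force F acts at a point 2.42 m from the left end, arm 2.42 m, giving F × 2.42 counterclockwise.
Setting net torque to zero: F × 2.42 = 1031 → F = 1031 / 2.42 = 426 N.

F ≈ 426 N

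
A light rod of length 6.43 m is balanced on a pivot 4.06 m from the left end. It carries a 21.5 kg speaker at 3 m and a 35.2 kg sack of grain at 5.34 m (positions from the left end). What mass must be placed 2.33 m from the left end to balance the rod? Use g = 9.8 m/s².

Take moments about the pivot (at 4.06 m from the left end).
Speaker: 21.5 × 9.8 = 210.7 N down at 3 m → arm 1.06 m, τ = 210.7 × 1.06 = 223.3 N·m counterclockwise.
Sack of grain: 35.2 × 9.8 = 345 N down at 5.34 m → arm 1.28 m, τ = 345 × 1.28 = 441.6 N·m clockwise.
Net moment of known loads = 218.3 N·m clockwise.
An unknown mass m at 2.33 m has arm 1.73 m; its moment is m·g·1.73 counterclockwise.
Setting net torque to zero: m × 9.8 × 1.73 = 218.3 → m = 218.3 / (9.8 × 1.73) = 12.9 kg.

m ≈ 12.9 kg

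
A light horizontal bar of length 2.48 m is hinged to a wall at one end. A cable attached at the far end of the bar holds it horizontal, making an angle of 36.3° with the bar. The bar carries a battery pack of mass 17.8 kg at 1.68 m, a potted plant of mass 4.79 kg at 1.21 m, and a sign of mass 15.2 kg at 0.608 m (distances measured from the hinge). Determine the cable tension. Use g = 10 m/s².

Taking torques about the hinge:
Battery pack: 17.8 × 10 = 178 N down at 1.68 m → arm 1.68 m, τ = 178 × 1.68 = 299 N·m clockwise.
Potted plant: 4.79 × 10 = 47.9 N down at 1.21 m → arm 1.21 m, τ = 47.9 × 1.21 = 57.96 N·m clockwise.
Sign: 15.2 × 10 = 152 N down at 0.608 m → arm 0.608 m, τ = 152 × 0.608 = 92.42 N·m clockwise.
Total clockwise load moment = 449.4 N·m.
The cable tension T acts at 2.48 m; only its component perpendicular to the bar, T sinθ, produces torque. sin 36.3° = 0.592.
Setting net torque to zero: T × 2.48 × 0.592 = 449.4 → T = 449.4 / 1.468 = 306 N.

T ≈ 306 N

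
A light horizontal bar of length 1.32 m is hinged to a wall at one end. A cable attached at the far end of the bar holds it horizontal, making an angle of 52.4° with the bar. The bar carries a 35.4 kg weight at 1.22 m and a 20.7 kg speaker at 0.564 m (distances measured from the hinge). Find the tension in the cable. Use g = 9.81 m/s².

Choose the hinge as the axis so the unknown hinge reaction has zero arm there.
Weight: 35.4 × 9.81 = 347.3 N down at 1.22 m → arm 1.22 m, τ = 347.3 × 1.22 = 423.7 N·m clockwise.
Speaker: 20.7 × 9.81 = 203.1 N down at 0.564 m → arm 0.564 m, τ = 203.1 × 0.564 = 114.5 N·m clockwise.
Total clockwise load moment = 538.2 N·m.
The cable tension T acts at 1.32 m; only its component perpendicular to the bar, T sinθ, produces torque. sin 52.4° = 0.7923.
Balancing moments: T × 1.32 × 0.7923 = 538.2, giving T = 538.2 / 1.046 = 515 N.

T ≈ 515 N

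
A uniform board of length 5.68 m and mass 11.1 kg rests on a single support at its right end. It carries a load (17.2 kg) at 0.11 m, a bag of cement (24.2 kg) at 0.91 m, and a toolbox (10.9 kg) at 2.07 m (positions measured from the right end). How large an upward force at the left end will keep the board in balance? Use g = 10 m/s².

About the right end:
Beam weight: 11.1 × 10 = 111 N down at 2.84 m → arm 2.84 m, τ = 111 × 2.84 = 315.2 N·m counterclockwise.
Load: 17.2 × 10 = 172 N down at 0.11 m → arm 0.11 m, τ = 172 × 0.11 = 18.92 N·m counterclockwise.
Bag of cement: 24.2 × 10 = 242 N down at 0.91 m → arm 0.91 m, τ = 242 × 0.91 = 220.2 N·m counterclockwise.
Toolbox: 10.9 × 10 = 109 N down at 2.07 m → arm 2.07 m, τ = 109 × 2.07 = 225.6 N·m counterclockwise.
Net moment of the loads = 779.9 N·m counterclockwise.
The upward force F acts at the left end, arm 5.68 m, giving F × 5.68 clockwise.
Balancing moments: F × 5.68 = 779.9, giving F = 779.9 / 5.68 = 137 N.

F ≈ 137 N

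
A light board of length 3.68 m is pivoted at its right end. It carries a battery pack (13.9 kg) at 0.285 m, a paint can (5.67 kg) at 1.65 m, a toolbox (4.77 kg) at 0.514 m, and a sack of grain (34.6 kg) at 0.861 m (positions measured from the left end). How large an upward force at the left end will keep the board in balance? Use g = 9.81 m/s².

Sum moments about the right end (the unknown pivot reaction has zero arm there).
Battery pack: 13.9 × 9.81 = 136.4 N down at 0.285 m → arm 3.395 m, τ = 136.4 × 3.395 = 463.1 N·m counterclockwise.
Paint can: 5.67 × 9.81 = 55.62 N down at 1.65 m → arm 2.03 m, τ = 55.62 × 2.03 = 112.9 N·m counterclockwise.
Toolbox: 4.77 × 9.81 = 46.79 N down at 0.514 m → arm 3.166 m, τ = 46.79 × 3.166 = 148.1 N·m counterclockwise.
Sack of grain: 34.6 × 9.81 = 339.4 N down at 0.861 m → arm 2.819 m, τ = 339.4 × 2.819 = 956.8 N·m counterclockwise.
Net moment of the loads = 1681 N·m counterclockwise.
The upward force F acts at the left end, arm 3.68 m, giving F × 3.68 clockwise.
Στ = 0 ⇒ F × 3.68 = 1681 ⇒ F = 1681 / 3.68 = 457 N.

F ≈ 457 N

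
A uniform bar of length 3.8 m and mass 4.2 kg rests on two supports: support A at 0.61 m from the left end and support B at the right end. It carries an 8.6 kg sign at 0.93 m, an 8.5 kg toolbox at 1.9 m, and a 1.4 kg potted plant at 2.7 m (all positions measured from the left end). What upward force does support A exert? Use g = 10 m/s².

R_A ≈ 158 N

Taking torques about support B:
Beam weight: 4.2 × 10 = 42 N down at 1.9 m → arm 1.9 m, τ = 42 × 1.9 = 79.8 N·m counterclockwise.
Sign: 8.6 × 10 = 86 N down at 0.93 m → arm 2.87 m, τ = 86 × 2.87 = 246.8 N·m counterclockwise.
Toolbox: 8.5 × 10 = 85 N down at 1.9 m → arm 1.9 m, τ = 85 × 1.9 = 161.5 N·m counterclockwise.
Potted plant: 1.4 × 10 = 14 N down at 2.7 m → arm 1.1 m, τ = 14 × 1.1 = 15.4 N·m counterclockwise.
Net load moment about support B = 503.5 N·m counterclockwise.
Reaction R at support A is upward at 0.61 m, arm 3.19 m → moment R × 3.19 clockwise.
For rotational equilibrium, R × 3.19 = 503.5, so R = 158 N.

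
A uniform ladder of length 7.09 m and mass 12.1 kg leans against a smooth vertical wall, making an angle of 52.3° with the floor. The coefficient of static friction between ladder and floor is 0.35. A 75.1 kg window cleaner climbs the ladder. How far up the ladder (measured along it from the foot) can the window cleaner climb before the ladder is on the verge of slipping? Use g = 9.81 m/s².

d ≈ 3.16 m

Choose the foot of the ladder as the axis so the floor normal and friction both act there and drop out.
Ladder weight 12.1×9.81 = 118.7 N acts at 3.545 m along the ladder; its horizontal arm is 3.545·cos52.3° = 2.168 m → τ = 257.3 N·m clockwise.
Window cleaner weight 75.1×9.81 = 736.7 N at distance d → arm d·cos52.3° → τ = 736.7·d·0.6115 clockwise.
Wall normal N at the top has arm L sinθ = 5.61 m counterclockwise, so Στ = 0 gives N·5.61 = 257.3 + 450.5·d.
ΣFy = 0 ⇒ N_floor = 855.4 N, so the maximum friction is μ_s·N_floor = 0.35×855.4 = 299.4 N. ΣFx = 0 ⇒ N_wall = f, so at the slipping point N = 299.4 N.
Substituting: 299.4×5.61 = 257.3 + 450.5·d ⇒ d = (1680 − 257.3) / 450.5 = 3.16 m.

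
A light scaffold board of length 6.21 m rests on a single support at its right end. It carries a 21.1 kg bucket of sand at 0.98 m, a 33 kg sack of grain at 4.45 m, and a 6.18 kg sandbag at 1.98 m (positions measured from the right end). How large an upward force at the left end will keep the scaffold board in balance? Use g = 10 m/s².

Take moments about the right end.
Bucket of sand: 21.1 × 10 = 211 N down at 0.98 m → arm 0.98 m, τ = 211 × 0.98 = 206.8 N·m counterclockwise.
Sack of grain: 33 × 10 = 330 N down at 4.45 m → arm 4.45 m, τ = 330 × 4.45 = 1468 N·m counterclockwise.
Sandbag: 6.18 × 10 = 61.8 N down at 1.98 m → arm 1.98 m, τ = 61.8 × 1.98 = 122.4 N·m counterclockwise.
Net moment of the loads = 1797 N·m counterclockwise.
The upward force F acts at the left end, arm 6.21 m, giving F × 6.21 clockwise.
Balancing moments: F × 6.21 = 1797, giving F = 1797 / 6.21 = 289 N.

F ≈ 289 N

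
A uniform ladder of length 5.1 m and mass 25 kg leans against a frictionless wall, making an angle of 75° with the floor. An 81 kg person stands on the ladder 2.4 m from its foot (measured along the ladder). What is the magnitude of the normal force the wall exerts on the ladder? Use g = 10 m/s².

Take moments about the foot of the ladder.
Ladder weight 25×10 = 250 N acts at 2.55 m along the ladder; its horizontal arm is 2.55·cos75° = 0.66 m → τ = 165 N·m clockwise.
Person: 81×10 = 810 N at 2.4 m → arm 0.6212 m → τ = 503.2 N·m clockwise.
Wall normal N acts horizontally at the top; its moment arm is the height L sinθ = 5.1·sin75° = 4.926 m, counterclockwise.
Balancing moments: N × 4.926 = 668.2, giving N = 136 N.

N_wall ≈ 136 N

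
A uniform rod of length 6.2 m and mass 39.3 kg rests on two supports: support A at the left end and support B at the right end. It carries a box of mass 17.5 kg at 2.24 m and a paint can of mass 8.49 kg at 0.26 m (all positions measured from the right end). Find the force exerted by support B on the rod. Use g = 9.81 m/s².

R_B ≈ 382 N

Take moments about support A.
Beam weight: 39.3 × 9.81 = 385.5 N down at 3.1 m → arm 3.1 m, τ = 385.5 × 3.1 = 1195 N·m clockwise.
Box: 17.5 × 9.81 = 171.7 N down at 2.24 m → arm 3.96 m, τ = 171.7 × 3.96 = 679.9 N·m clockwise.
Paint can: 8.49 × 9.81 = 83.29 N down at 0.26 m → arm 5.94 m, τ = 83.29 × 5.94 = 494.7 N·m clockwise.
Net load moment about support A = 2370 N·m clockwise.
Reaction R at support B is upward at 0 m, arm 6.2 m → moment R × 6.2 counterclockwise.
Balancing moments: R × 6.2 = 2370, giving R = 382 N.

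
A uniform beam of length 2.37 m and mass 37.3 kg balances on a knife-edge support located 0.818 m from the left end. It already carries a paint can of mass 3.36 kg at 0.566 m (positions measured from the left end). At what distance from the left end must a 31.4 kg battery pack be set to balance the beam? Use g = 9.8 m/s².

x ≈ 0.409 m from the left end

Choose the knife-edge support (at 0.818 m from the left end) as the axis so the support reaction has zero arm there.
Beam weight: 37.3 × 9.8 = 365.5 N down at 1.185 m → arm 0.367 m, τ = 365.5 × 0.367 = 134.1 N·m clockwise.
Paint can: 3.36 × 9.8 = 32.93 N down at 0.566 m → arm 0.252 m, τ = 32.93 × 0.252 = 8.298 N·m counterclockwise.
Net moment of existing loads = 125.8 N·m clockwise.
The battery pack weighs 31.4 × 9.8 = 307.7 N and must supply an equal counterclockwise moment, so its lever arm about the knife-edge support is 125.8 / 307.7 = 0.409 m.
That puts it at 0.818 − 0.409 = 0.409 m from the left end.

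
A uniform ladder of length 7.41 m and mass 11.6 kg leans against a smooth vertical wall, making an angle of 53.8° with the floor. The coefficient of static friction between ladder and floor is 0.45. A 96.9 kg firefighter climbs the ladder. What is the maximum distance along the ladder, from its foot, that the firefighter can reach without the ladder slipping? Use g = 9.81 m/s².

d ≈ 4.66 m

Sum moments about the foot of the ladder (the floor normal and friction both act there and drop out).
Ladder weight 11.6×9.81 = 113.8 N acts at 3.705 m along the ladder; its horizontal arm is 3.705·cos53.8° = 2.188 m → τ = 249 N·m clockwise.
Firefighter weight 96.9×9.81 = 950.6 N at distance d → arm d·cos53.8° → τ = 950.6·d·0.5906 clockwise.
Wall normal N at the top has arm L sinθ = 5.98 m counterclockwise, so Στ = 0 gives N·5.98 = 249 + 561.4·d.
ΣFy = 0 ⇒ N_floor = 1064 N, so the maximum friction is μ_s·N_floor = 0.45×1064 = 478.8 N. ΣFx = 0 ⇒ N_wall = f, so at the slipping point N = 478.8 N.
Substituting: 478.8×5.98 = 249 + 561.4·d ⇒ d = (2863 − 249) / 561.4 = 4.66 m.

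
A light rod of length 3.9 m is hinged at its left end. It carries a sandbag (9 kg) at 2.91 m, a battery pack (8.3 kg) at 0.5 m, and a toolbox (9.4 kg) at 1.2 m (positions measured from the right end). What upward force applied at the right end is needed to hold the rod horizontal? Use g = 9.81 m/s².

F ≈ 157 N

Take moments about the left end.
Sandbag: 9 × 9.81 = 88.29 N down at 2.91 m → arm 0.99 m, τ = 88.29 × 0.99 = 87.41 N·m clockwise.
Battery pack: 8.3 × 9.81 = 81.42 N down at 0.5 m → arm 3.4 m, τ = 81.42 × 3.4 = 276.8 N·m clockwise.
Toolbox: 9.4 × 9.81 = 92.21 N down at 1.2 m → arm 2.7 m, τ = 92.21 × 2.7 = 249 N·m clockwise.
Net moment of the loads = 613.2 N·m clockwise.
The upward force F acts at the right end, arm 3.9 m, giving F × 3.9 counterclockwise.
Balancing moments: F × 3.9 = 613.2, giving F = 613.2 / 3.9 = 157 N.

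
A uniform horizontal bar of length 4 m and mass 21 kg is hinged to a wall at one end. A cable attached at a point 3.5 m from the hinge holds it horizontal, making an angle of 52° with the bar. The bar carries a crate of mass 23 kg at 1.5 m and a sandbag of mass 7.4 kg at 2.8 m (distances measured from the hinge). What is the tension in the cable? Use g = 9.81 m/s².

About the hinge:
Beam weight: 21 × 9.81 = 206 N down at 2 m → arm 2 m, τ = 206 × 2 = 412 N·m clockwise.
Crate: 23 × 9.81 = 225.6 N down at 1.5 m → arm 1.5 m, τ = 225.6 × 1.5 = 338.4 N·m clockwise.
Sandbag: 7.4 × 9.81 = 72.59 N down at 2.8 m → arm 2.8 m, τ = 72.59 × 2.8 = 203.3 N·m clockwise.
Total clockwise load moment = 953.7 N·m.
The cable tension T acts at 3.5 m; only its component perpendicular to the bar, T sinθ, produces torque. sin 52° = 0.788.
Στ = 0 ⇒ T × 3.5 × 0.788 = 953.7 ⇒ T = 953.7 / 2.758 = 346 N.

T ≈ 346 N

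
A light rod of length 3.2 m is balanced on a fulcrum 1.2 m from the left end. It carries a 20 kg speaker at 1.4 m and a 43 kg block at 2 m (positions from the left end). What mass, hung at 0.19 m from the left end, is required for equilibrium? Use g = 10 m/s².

m ≈ 38 kg

Take moments about the fulcrum (at 1.2 m from the left end).
Speaker: 20 × 10 = 200 N down at 1.4 m → arm 0.2 m, τ = 200 × 0.2 = 40 N·m clockwise.
Block: 43 × 10 = 430 N down at 2 m → arm 0.8 m, τ = 430 × 0.8 = 344 N·m clockwise.
Net moment of known loads = 384 N·m clockwise.
An unknown mass m at 0.19 m has arm 1.01 m; its moment is m·g·1.01 counterclockwise.
Στ = 0 ⇒ m × 10 × 1.01 = 384 ⇒ m = 384 / (10 × 1.01) = 38 kg.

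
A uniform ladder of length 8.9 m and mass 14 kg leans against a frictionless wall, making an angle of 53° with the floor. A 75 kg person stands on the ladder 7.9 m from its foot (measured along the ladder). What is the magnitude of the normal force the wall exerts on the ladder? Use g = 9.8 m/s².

N_wall ≈ 543 N

Choose the foot of the ladder as the axis so the floor normal and friction both act there and drop out.
Ladder weight 14×9.8 = 137.2 N acts at 4.45 m along the ladder; its horizontal arm is 4.45·cos53° = 2.678 m → τ = 367.4 N·m clockwise.
Person: 75×9.8 = 735 N at 7.9 m → arm 4.754 m → τ = 3494 N·m clockwise.
Wall normal N acts horizontally at the top; its moment arm is the height L sinθ = 8.9·sin53° = 7.108 m, counterclockwise.
Στ = 0 ⇒ N × 7.108 = 3861 ⇒ N = 543 N.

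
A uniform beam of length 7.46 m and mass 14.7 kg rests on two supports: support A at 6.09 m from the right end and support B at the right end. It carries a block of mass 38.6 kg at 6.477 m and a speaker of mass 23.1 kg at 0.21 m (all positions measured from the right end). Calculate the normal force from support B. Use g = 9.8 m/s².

Taking torques about support A:
Beam weight: 14.7 × 9.8 = 144.1 N down at 3.73 m → arm 2.36 m, τ = 144.1 × 2.36 = 340.1 N·m clockwise.
Block: 38.6 × 9.8 = 378.3 N down at 6.477 m → arm 0.387 m, τ = 378.3 × 0.387 = 146.4 N·m counterclockwise.
Speaker: 23.1 × 9.8 = 226.4 N down at 0.21 m → arm 5.88 m, τ = 226.4 × 5.88 = 1331 N·m clockwise.
Net load moment about support A = 1525 N·m clockwise.
Reaction R at support B is upward at 0 m, arm 6.09 m → moment R × 6.09 counterclockwise.
Setting net torque to zero: R × 6.09 = 1525 → R = 250 N.

R_B ≈ 250 N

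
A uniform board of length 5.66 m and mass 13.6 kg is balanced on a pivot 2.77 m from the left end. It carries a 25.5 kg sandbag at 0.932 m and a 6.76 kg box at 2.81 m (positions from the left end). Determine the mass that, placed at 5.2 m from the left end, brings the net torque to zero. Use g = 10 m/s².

Choose the pivot (at 2.77 m from the left end) as the axis so the support reaction has zero arm there.
Beam weight: 13.6 × 10 = 136 N down at 2.83 m → arm 0.06 m, τ = 136 × 0.06 = 8.16 N·m clockwise.
Sandbag: 25.5 × 10 = 255 N down at 0.932 m → arm 1.838 m, τ = 255 × 1.838 = 468.7 N·m counterclockwise.
Box: 6.76 × 10 = 67.6 N down at 2.81 m → arm 0.04 m, τ = 67.6 × 0.04 = 2.704 N·m clockwise.
Net moment of known loads = 457.8 N·m counterclockwise.
An unknown mass m at 5.2 m has arm 2.43 m; its moment is m·g·2.43 clockwise.
For rotational equilibrium, m × 10 × 2.43 = 457.8, so m = 457.8 / (10 × 2.43) = 18.8 kg.

m ≈ 18.8 kg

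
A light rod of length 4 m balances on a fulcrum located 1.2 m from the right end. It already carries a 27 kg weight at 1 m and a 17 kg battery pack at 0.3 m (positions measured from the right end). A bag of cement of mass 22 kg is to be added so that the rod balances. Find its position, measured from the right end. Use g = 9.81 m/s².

x ≈ 2.14 m from the right end

Take moments about the fulcrum (at 1.2 m from the right end).
Weight: 27 × 9.81 = 264.9 N down at 1 m → arm 0.2 m, τ = 264.9 × 0.2 = 52.98 N·m clockwise.
Battery pack: 17 × 9.81 = 166.8 N down at 0.3 m → arm 0.9 m, τ = 166.8 × 0.9 = 150.1 N·m clockwise.
Net moment of existing loads = 203.1 N·m clockwise.
The bag of cement weighs 22 × 9.81 = 215.8 N and must supply an equal counterclockwise moment, so its lever arm about the fulcrum is 203.1 / 215.8 = 0.941 m.
That puts it at 1.2 + 0.941 = 2.14 m from the right end.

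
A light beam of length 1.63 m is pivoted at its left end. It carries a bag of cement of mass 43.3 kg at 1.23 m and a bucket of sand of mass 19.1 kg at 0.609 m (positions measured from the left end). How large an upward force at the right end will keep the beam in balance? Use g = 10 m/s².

F ≈ 398 N

Taking torques about the left end:
Bag of cement: 43.3 × 10 = 433 N down at 1.23 m → arm 1.23 m, τ = 433 × 1.23 = 532.6 N·m clockwise.
Bucket of sand: 19.1 × 10 = 191 N down at 0.609 m → arm 0.609 m, τ = 191 × 0.609 = 116.3 N·m clockwise.
Net moment of the loads = 648.9 N·m clockwise.
The upward force F acts at the right end, arm 1.63 m, giving F × 1.63 counterclockwise.
Στ = 0 ⇒ F × 1.63 = 648.9 ⇒ F = 648.9 / 1.63 = 398 N.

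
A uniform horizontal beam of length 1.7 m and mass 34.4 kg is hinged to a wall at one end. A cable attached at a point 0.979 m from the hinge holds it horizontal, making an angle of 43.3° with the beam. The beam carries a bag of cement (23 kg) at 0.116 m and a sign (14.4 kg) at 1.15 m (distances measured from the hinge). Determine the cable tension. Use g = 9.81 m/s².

T ≈ 708 N

Taking torques about the hinge:
Beam weight: 34.4 × 9.81 = 337.5 N down at 0.85 m → arm 0.85 m, τ = 337.5 × 0.85 = 286.9 N·m clockwise.
Bag of cement: 23 × 9.81 = 225.6 N down at 0.116 m → arm 0.116 m, τ = 225.6 × 0.116 = 26.17 N·m clockwise.
Sign: 14.4 × 9.81 = 141.3 N down at 1.15 m → arm 1.15 m, τ = 141.3 × 1.15 = 162.5 N·m clockwise.
Total clockwise load moment = 475.6 N·m.
The cable tension T acts at 0.979 m; only its component perpendicular to the beam, T sinθ, produces torque. sin 43.3° = 0.6858.
Setting net torque to zero: T × 0.979 × 0.6858 = 475.6 → T = 475.6 / 0.6714 = 708 N.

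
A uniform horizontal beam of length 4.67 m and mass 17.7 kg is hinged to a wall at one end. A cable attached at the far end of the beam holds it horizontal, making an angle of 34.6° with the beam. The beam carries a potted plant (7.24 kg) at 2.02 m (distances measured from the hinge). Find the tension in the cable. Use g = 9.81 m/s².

T ≈ 207 N

Take moments about the hinge.
Beam weight: 17.7 × 9.81 = 173.6 N down at 2.335 m → arm 2.335 m, τ = 173.6 × 2.335 = 405.4 N·m clockwise.
Potted plant: 7.24 × 9.81 = 71.02 N down at 2.02 m → arm 2.02 m, τ = 71.02 × 2.02 = 143.5 N·m clockwise.
Total clockwise load moment = 548.9 N·m.
The cable tension T acts at 4.67 m; only its component perpendicular to the beam, T sinθ, produces torque. sin 34.6° = 0.5678.
Balancing moments: T × 4.67 × 0.5678 = 548.9, giving T = 548.9 / 2.652 = 207 N.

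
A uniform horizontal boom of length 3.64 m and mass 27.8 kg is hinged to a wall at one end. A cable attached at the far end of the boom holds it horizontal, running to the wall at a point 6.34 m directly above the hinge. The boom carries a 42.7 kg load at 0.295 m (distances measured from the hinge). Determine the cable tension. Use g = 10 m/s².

T ≈ 200 N

Sum moments about the hinge (the unknown hinge reaction has zero arm there).
Beam weight: 27.8 × 10 = 278 N down at 1.82 m → arm 1.82 m, τ = 278 × 1.82 = 506 N·m clockwise.
Load: 42.7 × 10 = 427 N down at 0.295 m → arm 0.295 m, τ = 427 × 0.295 = 126 N·m clockwise.
Total clockwise load moment = 632 N·m.
The cable tension T acts at 3.64 m; only its component perpendicular to the boom, T sinθ, produces torque. sinθ = h/√(h²+d²) = 6.34/√(6.34²+3.64²) = 0.8672.
Setting net torque to zero: T × 3.64 × 0.8672 = 632 → T = 632 / 3.157 = 200 N.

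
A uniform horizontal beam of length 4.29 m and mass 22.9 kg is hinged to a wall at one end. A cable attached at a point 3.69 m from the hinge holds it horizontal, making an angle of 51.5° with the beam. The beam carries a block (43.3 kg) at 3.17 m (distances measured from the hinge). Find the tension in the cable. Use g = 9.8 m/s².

About the hinge:
Beam weight: 22.9 × 9.8 = 224.4 N down at 2.145 m → arm 2.145 m, τ = 224.4 × 2.145 = 481.3 N·m clockwise.
Block: 43.3 × 9.8 = 424.3 N down at 3.17 m → arm 3.17 m, τ = 424.3 × 3.17 = 1345 N·m clockwise.
Total clockwise load moment = 1826 N·m.
The cable tension T acts at 3.69 m; only its component perpendicular to the beam, T sinθ, produces torque. sin 51.5° = 0.7826.
Στ = 0 ⇒ T × 3.69 × 0.7826 = 1826 ⇒ T = 1826 / 2.888 = 632 N.

T ≈ 632 N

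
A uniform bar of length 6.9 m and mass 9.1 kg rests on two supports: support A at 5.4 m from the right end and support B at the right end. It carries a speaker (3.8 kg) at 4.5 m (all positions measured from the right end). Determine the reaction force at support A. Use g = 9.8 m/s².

About support B:
Beam weight: 9.1 × 9.8 = 89.18 N down at 3.45 m → arm 3.45 m, τ = 89.18 × 3.45 = 307.7 N·m counterclockwise.
Speaker: 3.8 × 9.8 = 37.24 N down at 4.5 m → arm 4.5 m, τ = 37.24 × 4.5 = 167.6 N·m counterclockwise.
Net load moment about support B = 475.3 N·m counterclockwise.
Reaction R at support A is upward at 5.4 m, arm 5.4 m → moment R × 5.4 clockwise.
Στ = 0 ⇒ R × 5.4 = 475.3 ⇒ R = 88 N.

R_A ≈ 88 N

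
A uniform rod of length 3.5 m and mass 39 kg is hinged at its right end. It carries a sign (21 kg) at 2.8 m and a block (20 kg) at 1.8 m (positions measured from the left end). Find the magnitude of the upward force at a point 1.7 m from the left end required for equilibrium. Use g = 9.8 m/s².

Sum moments about the right end (the unknown pivot reaction has zero arm there).
Beam weight: 39 × 9.8 = 382.2 N down at 1.75 m → arm 1.75 m, τ = 382.2 × 1.75 = 668.9 N·m counterclockwise.
Sign: 21 × 9.8 = 205.8 N down at 2.8 m → arm 0.7 m, τ = 205.8 × 0.7 = 144.1 N·m counterclockwise.
Block: 20 × 9.8 = 196 N down at 1.8 m → arm 1.7 m, τ = 196 × 1.7 = 333.2 N·m counterclockwise.
Net moment of the loads = 1146 N·m counterclockwise.
The upward force F acts at a point 1.7 m from the left end, arm 1.8 m, giving F × 1.8 clockwise.
Στ = 0 ⇒ F × 1.8 = 1146 ⇒ F = 1146 / 1.8 = 637 N.

F ≈ 637 N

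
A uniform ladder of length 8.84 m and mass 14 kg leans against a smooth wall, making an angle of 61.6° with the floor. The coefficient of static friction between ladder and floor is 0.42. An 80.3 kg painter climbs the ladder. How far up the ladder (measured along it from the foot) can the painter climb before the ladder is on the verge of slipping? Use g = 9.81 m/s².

d ≈ 7.29 m

About the foot of the ladder:
Ladder weight 14×9.81 = 137.3 N acts at 4.42 m along the ladder; its horizontal arm is 4.42·cos61.6° = 2.102 m → τ = 288.6 N·m clockwise.
Painter weight 80.3×9.81 = 787.7 N at distance d → arm d·cos61.6° → τ = 787.7·d·0.4756 clockwise.
Wall normal N at the top has arm L sinθ = 7.776 m counterclockwise, so Στ = 0 gives N·7.776 = 288.6 + 374.6·d.
ΣFy = 0 ⇒ N_floor = 925 N, so the maximum friction is μ_s·N_floor = 0.42×925 = 388.5 N. ΣFx = 0 ⇒ N_wall = f, so at the slipping point N = 388.5 N.
Substituting: 388.5×7.776 = 288.6 + 374.6·d ⇒ d = (3021 − 288.6) / 374.6 = 7.29 m.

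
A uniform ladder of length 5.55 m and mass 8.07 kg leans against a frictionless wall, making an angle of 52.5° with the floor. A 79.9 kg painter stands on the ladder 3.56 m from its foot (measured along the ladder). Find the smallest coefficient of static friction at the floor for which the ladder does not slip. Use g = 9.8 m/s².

μ_min ≈ 0.482

Choose the foot of the ladder as the axis so the floor normal and friction both act there and drop out.
Ladder weight 8.07×9.8 = 79.09 N acts at 2.775 m along the ladder; its horizontal arm is 2.775·cos52.5° = 1.689 m → τ = 133.6 N·m clockwise.
Painter: 79.9×9.8 = 783 N at 3.56 m → arm 2.167 m → τ = 1697 N·m clockwise.
Wall normal N acts horizontally at the top; its moment arm is the height L sinθ = 5.55·sin52.5° = 4.403 m, counterclockwise.
Στ = 0 ⇒ N × 4.403 = 1831 ⇒ N = 415.9 N.
ΣFx = 0 ⇒ f = N_wall = 415.9 N. ΣFy = 0 ⇒ N_floor = 862.1 N.
μ_min = f / N_floor = 415.9 / 862.1 = 0.482.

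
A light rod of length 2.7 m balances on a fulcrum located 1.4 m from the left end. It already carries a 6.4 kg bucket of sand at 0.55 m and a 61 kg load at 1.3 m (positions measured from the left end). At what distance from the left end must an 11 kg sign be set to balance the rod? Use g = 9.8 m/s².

x ≈ 2.45 m from the left end

Sum moments about the fulcrum (at 1.4 m from the left end) (the support reaction has zero arm there).
Bucket of sand: 6.4 × 9.8 = 62.72 N down at 0.55 m → arm 0.85 m, τ = 62.72 × 0.85 = 53.31 N·m counterclockwise.
Load: 61 × 9.8 = 597.8 N down at 1.3 m → arm 0.1 m, τ = 597.8 × 0.1 = 59.78 N·m counterclockwise.
Net moment of existing loads = 113.1 N·m counterclockwise.
The sign weighs 11 × 9.8 = 107.8 N and must supply an equal clockwise moment, so its lever arm about the fulcrum is 113.1 / 107.8 = 1.05 m.
That puts it at 1.4 + 1.05 = 2.45 m from the left end.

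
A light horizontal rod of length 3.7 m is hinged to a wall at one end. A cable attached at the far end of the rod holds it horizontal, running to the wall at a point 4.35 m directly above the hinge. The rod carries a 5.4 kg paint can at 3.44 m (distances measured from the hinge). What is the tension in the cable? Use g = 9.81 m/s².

Take moments about the hinge.
Paint can: 5.4 × 9.81 = 52.97 N down at 3.44 m → arm 3.44 m, τ = 52.97 × 3.44 = 182.2 N·m clockwise.
Total clockwise load moment = 182.2 N·m.
The cable tension T acts at 3.7 m; only its component perpendicular to the rod, T sinθ, produces torque. sinθ = h/√(h²+d²) = 4.35/√(4.35²+3.7²) = 0.7617.
For rotational equilibrium, T × 3.7 × 0.7617 = 182.2, so T = 182.2 / 2.818 = 64.7 N.

T ≈ 64.7 N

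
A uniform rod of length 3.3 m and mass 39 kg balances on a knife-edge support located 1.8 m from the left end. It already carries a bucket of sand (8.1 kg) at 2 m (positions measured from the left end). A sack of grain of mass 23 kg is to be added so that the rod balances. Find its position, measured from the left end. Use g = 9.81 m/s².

x ≈ 1.98 m from the left end

Taking torques about the knife-edge support (at 1.8 m from the left end):
Beam weight: 39 × 9.81 = 382.6 N down at 1.65 m → arm 0.15 m, τ = 382.6 × 0.15 = 57.39 N·m counterclockwise.
Bucket of sand: 8.1 × 9.81 = 79.46 N down at 2 m → arm 0.2 m, τ = 79.46 × 0.2 = 15.89 N·m clockwise.
Net moment of existing loads = 41.5 N·m counterclockwise.
The sack of grain weighs 23 × 9.81 = 225.6 N and must supply an equal clockwise moment, so its lever arm about the knife-edge support is 41.5 / 225.6 = 0.184 m.
That puts it at 1.8 + 0.184 = 1.98 m from the left end.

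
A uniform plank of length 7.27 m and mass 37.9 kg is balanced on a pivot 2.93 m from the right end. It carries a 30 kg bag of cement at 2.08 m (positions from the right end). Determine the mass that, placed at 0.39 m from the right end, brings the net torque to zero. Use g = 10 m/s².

m ≈ 0.48 kg

Taking torques about the pivot (at 2.93 m from the right end):
Beam weight: 37.9 × 10 = 379 N down at 3.635 m → arm 0.705 m, τ = 379 × 0.705 = 267.2 N·m counterclockwise.
Bag of cement: 30 × 10 = 300 N down at 2.08 m → arm 0.85 m, τ = 300 × 0.85 = 255 N·m clockwise.
Net moment of known loads = 12.2 N·m counterclockwise.
An unknown mass m at 0.39 m has arm 2.54 m; its moment is m·g·2.54 clockwise.
Balancing moments: m × 10 × 2.54 = 12.2, giving m = 12.2 / (10 × 2.54) = 0.48 kg.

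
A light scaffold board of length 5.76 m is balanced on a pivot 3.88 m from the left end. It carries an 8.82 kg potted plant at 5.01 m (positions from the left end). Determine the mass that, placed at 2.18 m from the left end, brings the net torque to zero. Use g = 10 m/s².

m ≈ 5.86 kg

About the pivot (at 3.88 m from the left end):
Potted plant: 8.82 × 10 = 88.2 N down at 5.01 m → arm 1.13 m, τ = 88.2 × 1.13 = 99.67 N·m clockwise.
Net moment of known loads = 99.67 N·m clockwise.
An unknown mass m at 2.18 m has arm 1.7 m; its moment is m·g·1.7 counterclockwise.
Balancing moments: m × 10 × 1.7 = 99.67, giving m = 99.67 / (10 × 1.7) = 5.86 kg.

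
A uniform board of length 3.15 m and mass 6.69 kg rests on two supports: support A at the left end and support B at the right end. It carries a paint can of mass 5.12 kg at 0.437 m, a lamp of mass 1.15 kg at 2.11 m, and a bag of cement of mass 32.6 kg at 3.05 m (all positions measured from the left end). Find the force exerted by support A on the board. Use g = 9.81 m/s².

Taking torques about support B:
Beam weight: 6.69 × 9.81 = 65.63 N down at 1.575 m → arm 1.575 m, τ = 65.63 × 1.575 = 103.4 N·m counterclockwise.
Paint can: 5.12 × 9.81 = 50.23 N down at 0.437 m → arm 2.713 m, τ = 50.23 × 2.713 = 136.3 N·m counterclockwise.
Lamp: 1.15 × 9.81 = 11.28 N down at 2.11 m → arm 1.04 m, τ = 11.28 × 1.04 = 11.73 N·m counterclockwise.
Bag of cement: 32.6 × 9.81 = 319.8 N down at 3.05 m → arm 0.1 m, τ = 319.8 × 0.1 = 31.98 N·m counterclockwise.
Net load moment about support B = 283.4 N·m counterclockwise.
Reaction R at support A is upward at 0 m, arm 3.15 m → moment R × 3.15 clockwise.
Στ = 0 ⇒ R × 3.15 = 283.4 ⇒ R = 90 N.

R_A ≈ 90 N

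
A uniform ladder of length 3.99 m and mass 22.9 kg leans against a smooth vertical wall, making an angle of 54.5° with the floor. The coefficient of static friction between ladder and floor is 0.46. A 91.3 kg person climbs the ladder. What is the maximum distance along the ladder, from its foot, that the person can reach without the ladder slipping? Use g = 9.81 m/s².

d ≈ 2.72 m

Choose the foot of the ladder as the axis so the floor normal and friction both act there and drop out.
Ladder weight 22.9×9.81 = 224.6 N acts at 1.995 m along the ladder; its horizontal arm is 1.995·cos54.5° = 1.159 m → τ = 260.3 N·m clockwise.
Person weight 91.3×9.81 = 895.7 N at distance d → arm d·cos54.5° → τ = 895.7·d·0.5807 clockwise.
Wall normal N at the top has arm L sinθ = 3.248 m counterclockwise, so Στ = 0 gives N·3.248 = 260.3 + 520.1·d.
ΣFy = 0 ⇒ N_floor = 1120 N, so the maximum friction is μ_s·N_floor = 0.46×1120 = 515.2 N. ΣFx = 0 ⇒ N_wall = f, so at the slipping point N = 515.2 N.
Substituting: 515.2×3.248 = 260.3 + 520.1·d ⇒ d = (1673 − 260.3) / 520.1 = 2.72 m.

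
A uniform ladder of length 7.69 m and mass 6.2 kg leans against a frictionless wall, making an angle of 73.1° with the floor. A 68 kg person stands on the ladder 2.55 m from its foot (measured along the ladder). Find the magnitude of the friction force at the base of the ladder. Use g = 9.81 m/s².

f ≈ 76.4 N

Taking torques about the foot of the ladder:
Ladder weight 6.2×9.81 = 60.82 N acts at 3.845 m along the ladder; its horizontal arm is 3.845·cos73.1° = 1.118 m → τ = 68 N·m clockwise.
Person: 68×9.81 = 667.1 N at 2.55 m → arm 0.7413 m → τ = 494.5 N·m clockwise.
Wall normal N acts horizontally at the top; its moment arm is the height L sinθ = 7.69·sin73.1° = 7.358 m, counterclockwise.
For rotational equilibrium, N × 7.358 = 562.5, so N = 76.4 N.
ΣFx = 0: friction at the foot balances the wall's push, so f = N_wall = 76.4 N.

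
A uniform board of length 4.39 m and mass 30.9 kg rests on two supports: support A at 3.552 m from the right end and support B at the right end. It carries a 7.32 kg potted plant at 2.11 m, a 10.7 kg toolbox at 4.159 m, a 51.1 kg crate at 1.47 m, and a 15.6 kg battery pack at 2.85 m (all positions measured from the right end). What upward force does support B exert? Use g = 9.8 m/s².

Choose support A as the axis so its reaction then has zero moment arm.
Beam weight: 30.9 × 9.8 = 302.8 N down at 2.195 m → arm 1.357 m, τ = 302.8 × 1.357 = 410.9 N·m clockwise.
Potted plant: 7.32 × 9.8 = 71.74 N down at 2.11 m → arm 1.442 m, τ = 71.74 × 1.442 = 103.4 N·m clockwise.
Toolbox: 10.7 × 9.8 = 104.9 N down at 4.159 m → arm 0.607 m, τ = 104.9 × 0.607 = 63.67 N·m counterclockwise.
Crate: 51.1 × 9.8 = 500.8 N down at 1.47 m → arm 2.082 m, τ = 500.8 × 2.082 = 1043 N·m clockwise.
Battery pack: 15.6 × 9.8 = 152.9 N down at 2.85 m → arm 0.702 m, τ = 152.9 × 0.702 = 107.3 N·m clockwise.
Net load moment about support A = 1601 N·m clockwise.
Reaction R at support B is upward at 0 m, arm 3.552 m → moment R × 3.552 counterclockwise.
For rotational equilibrium, R × 3.552 = 1601, so R = 451 N.

R_B ≈ 451 N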